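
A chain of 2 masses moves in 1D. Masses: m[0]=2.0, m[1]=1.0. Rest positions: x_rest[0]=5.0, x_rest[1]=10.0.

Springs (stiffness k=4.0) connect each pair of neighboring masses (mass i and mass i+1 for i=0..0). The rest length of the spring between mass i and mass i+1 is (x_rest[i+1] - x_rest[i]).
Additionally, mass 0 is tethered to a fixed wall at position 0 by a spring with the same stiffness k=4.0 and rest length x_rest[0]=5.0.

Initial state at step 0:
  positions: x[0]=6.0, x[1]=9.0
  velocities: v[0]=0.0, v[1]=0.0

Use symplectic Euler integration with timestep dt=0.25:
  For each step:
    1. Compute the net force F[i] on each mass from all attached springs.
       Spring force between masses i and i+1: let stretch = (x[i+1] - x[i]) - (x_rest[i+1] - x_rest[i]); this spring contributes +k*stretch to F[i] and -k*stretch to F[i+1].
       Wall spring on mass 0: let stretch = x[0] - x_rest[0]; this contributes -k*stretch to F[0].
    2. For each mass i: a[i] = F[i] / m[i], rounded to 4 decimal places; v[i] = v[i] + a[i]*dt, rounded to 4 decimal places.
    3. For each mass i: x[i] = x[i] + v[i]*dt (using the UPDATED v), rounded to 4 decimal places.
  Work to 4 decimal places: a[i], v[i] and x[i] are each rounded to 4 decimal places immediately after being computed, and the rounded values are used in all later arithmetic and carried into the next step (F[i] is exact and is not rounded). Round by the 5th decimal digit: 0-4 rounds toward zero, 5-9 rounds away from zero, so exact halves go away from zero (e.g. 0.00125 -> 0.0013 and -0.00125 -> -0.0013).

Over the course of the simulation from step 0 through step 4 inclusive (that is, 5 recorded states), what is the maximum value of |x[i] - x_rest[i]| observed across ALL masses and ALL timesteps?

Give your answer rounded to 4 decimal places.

Step 0: x=[6.0000 9.0000] v=[0.0000 0.0000]
Step 1: x=[5.6250 9.5000] v=[-1.5000 2.0000]
Step 2: x=[5.0313 10.2813] v=[-2.3750 3.1250]
Step 3: x=[4.4649 11.0001] v=[-2.2657 2.8750]
Step 4: x=[4.1573 11.3351] v=[-1.2306 1.3398]
Max displacement = 1.3351

Answer: 1.3351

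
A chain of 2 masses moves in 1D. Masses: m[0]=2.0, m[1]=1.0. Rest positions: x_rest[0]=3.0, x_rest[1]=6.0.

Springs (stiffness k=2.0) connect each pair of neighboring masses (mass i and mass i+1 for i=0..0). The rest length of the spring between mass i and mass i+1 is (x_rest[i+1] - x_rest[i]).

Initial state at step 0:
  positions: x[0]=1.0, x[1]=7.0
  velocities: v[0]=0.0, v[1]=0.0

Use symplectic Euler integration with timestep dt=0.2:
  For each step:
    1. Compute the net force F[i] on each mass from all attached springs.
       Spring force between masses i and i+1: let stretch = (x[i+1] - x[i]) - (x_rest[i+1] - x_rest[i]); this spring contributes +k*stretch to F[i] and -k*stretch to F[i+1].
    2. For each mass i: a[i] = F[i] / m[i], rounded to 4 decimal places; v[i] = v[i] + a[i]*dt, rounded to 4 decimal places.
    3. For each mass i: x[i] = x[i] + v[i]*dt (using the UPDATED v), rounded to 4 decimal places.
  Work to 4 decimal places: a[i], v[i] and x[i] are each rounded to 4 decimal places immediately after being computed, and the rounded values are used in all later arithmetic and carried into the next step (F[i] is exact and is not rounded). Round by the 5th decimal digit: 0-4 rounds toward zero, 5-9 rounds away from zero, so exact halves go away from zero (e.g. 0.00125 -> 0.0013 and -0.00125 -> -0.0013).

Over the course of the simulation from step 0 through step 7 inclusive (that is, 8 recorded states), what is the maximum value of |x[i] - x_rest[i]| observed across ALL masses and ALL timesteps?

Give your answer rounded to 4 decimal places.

Step 0: x=[1.0000 7.0000] v=[0.0000 0.0000]
Step 1: x=[1.1200 6.7600] v=[0.6000 -1.2000]
Step 2: x=[1.3456 6.3088] v=[1.1280 -2.2560]
Step 3: x=[1.6497 5.7005] v=[1.5206 -3.0413]
Step 4: x=[1.9959 5.0082] v=[1.7308 -3.4616]
Step 5: x=[2.3426 4.3149] v=[1.7333 -3.4665]
Step 6: x=[2.6482 3.7038] v=[1.5278 -3.0554]
Step 7: x=[2.8760 3.2483] v=[1.1389 -2.2776]
Max displacement = 2.7517

Answer: 2.7517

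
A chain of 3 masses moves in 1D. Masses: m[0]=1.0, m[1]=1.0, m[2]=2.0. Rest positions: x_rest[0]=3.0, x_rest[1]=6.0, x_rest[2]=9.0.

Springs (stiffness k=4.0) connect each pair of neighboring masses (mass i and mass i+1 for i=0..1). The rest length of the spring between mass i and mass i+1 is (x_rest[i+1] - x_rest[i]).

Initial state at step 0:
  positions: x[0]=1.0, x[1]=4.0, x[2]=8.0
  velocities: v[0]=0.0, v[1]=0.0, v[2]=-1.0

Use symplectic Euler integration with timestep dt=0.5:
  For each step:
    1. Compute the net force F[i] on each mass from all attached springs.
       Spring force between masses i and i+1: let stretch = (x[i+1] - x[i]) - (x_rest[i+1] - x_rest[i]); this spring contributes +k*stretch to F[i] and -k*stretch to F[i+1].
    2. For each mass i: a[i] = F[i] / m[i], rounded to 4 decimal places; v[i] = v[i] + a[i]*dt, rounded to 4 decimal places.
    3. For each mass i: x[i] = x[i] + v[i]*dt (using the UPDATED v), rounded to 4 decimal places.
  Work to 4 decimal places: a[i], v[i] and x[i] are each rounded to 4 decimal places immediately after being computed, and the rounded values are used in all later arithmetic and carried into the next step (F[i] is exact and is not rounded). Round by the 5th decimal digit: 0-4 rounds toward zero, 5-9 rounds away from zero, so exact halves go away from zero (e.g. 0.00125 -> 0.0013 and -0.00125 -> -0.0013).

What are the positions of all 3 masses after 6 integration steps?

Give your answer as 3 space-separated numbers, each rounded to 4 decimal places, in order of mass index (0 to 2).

Answer: -0.6250 2.0625 6.7813

Derivation:
Step 0: x=[1.0000 4.0000 8.0000] v=[0.0000 0.0000 -1.0000]
Step 1: x=[1.0000 5.0000 7.0000] v=[0.0000 2.0000 -2.0000]
Step 2: x=[2.0000 4.0000 6.5000] v=[2.0000 -2.0000 -1.0000]
Step 3: x=[2.0000 3.5000 6.2500] v=[0.0000 -1.0000 -0.5000]
Step 4: x=[0.5000 4.2500 6.1250] v=[-3.0000 1.5000 -0.2500]
Step 5: x=[-0.2500 3.1250 6.5625] v=[-1.5000 -2.2500 0.8750]
Step 6: x=[-0.6250 2.0625 6.7813] v=[-0.7500 -2.1250 0.4375]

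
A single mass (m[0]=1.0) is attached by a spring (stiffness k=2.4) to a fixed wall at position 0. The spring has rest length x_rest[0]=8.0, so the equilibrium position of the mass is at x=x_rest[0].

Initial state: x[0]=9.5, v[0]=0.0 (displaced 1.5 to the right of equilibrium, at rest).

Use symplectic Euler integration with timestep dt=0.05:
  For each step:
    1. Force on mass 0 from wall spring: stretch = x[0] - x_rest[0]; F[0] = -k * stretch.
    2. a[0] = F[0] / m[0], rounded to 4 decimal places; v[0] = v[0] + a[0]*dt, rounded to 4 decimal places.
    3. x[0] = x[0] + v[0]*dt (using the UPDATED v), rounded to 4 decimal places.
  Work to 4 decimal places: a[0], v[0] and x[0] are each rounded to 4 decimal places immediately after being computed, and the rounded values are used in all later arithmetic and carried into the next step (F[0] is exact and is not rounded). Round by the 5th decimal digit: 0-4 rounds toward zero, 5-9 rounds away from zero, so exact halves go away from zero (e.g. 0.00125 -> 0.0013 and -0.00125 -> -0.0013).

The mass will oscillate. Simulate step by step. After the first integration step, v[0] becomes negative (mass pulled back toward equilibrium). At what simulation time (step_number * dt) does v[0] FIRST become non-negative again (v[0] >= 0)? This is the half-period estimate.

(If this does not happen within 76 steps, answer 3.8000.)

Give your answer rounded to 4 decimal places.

Step 0: x=[9.5000] v=[0.0000]
Step 1: x=[9.4910] v=[-0.1800]
Step 2: x=[9.4731] v=[-0.3589]
Step 3: x=[9.4463] v=[-0.5357]
Step 4: x=[9.4108] v=[-0.7093]
Step 5: x=[9.3669] v=[-0.8786]
Step 6: x=[9.3148] v=[-1.0426]
Step 7: x=[9.2548] v=[-1.2004]
Step 8: x=[9.1873] v=[-1.3510]
Step 9: x=[9.1126] v=[-1.4935]
Step 10: x=[9.0313] v=[-1.6270]
Step 11: x=[8.9438] v=[-1.7508]
Step 12: x=[8.8506] v=[-1.8641]
Step 13: x=[8.7523] v=[-1.9662]
Step 14: x=[8.6495] v=[-2.0565]
Step 15: x=[8.5428] v=[-2.1344]
Step 16: x=[8.4328] v=[-2.1995]
Step 17: x=[8.3202] v=[-2.2514]
Step 18: x=[8.2057] v=[-2.2898]
Step 19: x=[8.0900] v=[-2.3145]
Step 20: x=[7.9737] v=[-2.3253]
Step 21: x=[7.8576] v=[-2.3221]
Step 22: x=[7.7424] v=[-2.3050]
Step 23: x=[7.6287] v=[-2.2741]
Step 24: x=[7.5172] v=[-2.2295]
Step 25: x=[7.4086] v=[-2.1716]
Step 26: x=[7.3036] v=[-2.1006]
Step 27: x=[7.2028] v=[-2.0170]
Step 28: x=[7.1067] v=[-1.9213]
Step 29: x=[7.0160] v=[-1.8141]
Step 30: x=[6.9312] v=[-1.6960]
Step 31: x=[6.8528] v=[-1.5677]
Step 32: x=[6.7813] v=[-1.4300]
Step 33: x=[6.7171] v=[-1.2838]
Step 34: x=[6.6606] v=[-1.1299]
Step 35: x=[6.6121] v=[-0.9692]
Step 36: x=[6.5720] v=[-0.8027]
Step 37: x=[6.5404] v=[-0.6313]
Step 38: x=[6.5176] v=[-0.4562]
Step 39: x=[6.5037] v=[-0.2783]
Step 40: x=[6.4988] v=[-0.0987]
Step 41: x=[6.5029] v=[0.0814]
First v>=0 after going negative at step 41, time=2.0500

Answer: 2.0500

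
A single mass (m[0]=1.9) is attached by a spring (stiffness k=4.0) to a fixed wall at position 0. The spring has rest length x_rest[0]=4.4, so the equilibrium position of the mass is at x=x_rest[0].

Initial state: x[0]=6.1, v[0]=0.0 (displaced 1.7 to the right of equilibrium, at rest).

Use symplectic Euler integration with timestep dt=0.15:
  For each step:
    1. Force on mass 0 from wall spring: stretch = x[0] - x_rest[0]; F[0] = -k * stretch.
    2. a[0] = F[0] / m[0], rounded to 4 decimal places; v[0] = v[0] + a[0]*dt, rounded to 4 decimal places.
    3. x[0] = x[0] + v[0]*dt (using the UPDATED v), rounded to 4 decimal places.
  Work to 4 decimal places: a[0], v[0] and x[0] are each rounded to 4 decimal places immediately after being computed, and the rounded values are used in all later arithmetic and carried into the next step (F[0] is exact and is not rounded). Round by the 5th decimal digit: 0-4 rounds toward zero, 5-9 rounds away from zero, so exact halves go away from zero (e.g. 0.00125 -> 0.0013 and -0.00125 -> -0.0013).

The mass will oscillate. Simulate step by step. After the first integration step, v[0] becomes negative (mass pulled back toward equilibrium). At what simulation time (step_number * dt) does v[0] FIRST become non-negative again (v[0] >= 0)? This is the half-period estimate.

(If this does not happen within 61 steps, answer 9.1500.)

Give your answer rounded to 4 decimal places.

Step 0: x=[6.1000] v=[0.0000]
Step 1: x=[6.0195] v=[-0.5368]
Step 2: x=[5.8623] v=[-1.0482]
Step 3: x=[5.6358] v=[-1.5100]
Step 4: x=[5.3508] v=[-1.9003]
Step 5: x=[5.0207] v=[-2.2006]
Step 6: x=[4.6612] v=[-2.3966]
Step 7: x=[4.2893] v=[-2.4791]
Step 8: x=[3.9227] v=[-2.4441]
Step 9: x=[3.5787] v=[-2.2934]
Step 10: x=[3.2736] v=[-2.0340]
Step 11: x=[3.0219] v=[-1.6783]
Step 12: x=[2.8354] v=[-1.2431]
Step 13: x=[2.7231] v=[-0.7490]
Step 14: x=[2.6902] v=[-0.2195]
Step 15: x=[2.7383] v=[0.3204]
First v>=0 after going negative at step 15, time=2.2500

Answer: 2.2500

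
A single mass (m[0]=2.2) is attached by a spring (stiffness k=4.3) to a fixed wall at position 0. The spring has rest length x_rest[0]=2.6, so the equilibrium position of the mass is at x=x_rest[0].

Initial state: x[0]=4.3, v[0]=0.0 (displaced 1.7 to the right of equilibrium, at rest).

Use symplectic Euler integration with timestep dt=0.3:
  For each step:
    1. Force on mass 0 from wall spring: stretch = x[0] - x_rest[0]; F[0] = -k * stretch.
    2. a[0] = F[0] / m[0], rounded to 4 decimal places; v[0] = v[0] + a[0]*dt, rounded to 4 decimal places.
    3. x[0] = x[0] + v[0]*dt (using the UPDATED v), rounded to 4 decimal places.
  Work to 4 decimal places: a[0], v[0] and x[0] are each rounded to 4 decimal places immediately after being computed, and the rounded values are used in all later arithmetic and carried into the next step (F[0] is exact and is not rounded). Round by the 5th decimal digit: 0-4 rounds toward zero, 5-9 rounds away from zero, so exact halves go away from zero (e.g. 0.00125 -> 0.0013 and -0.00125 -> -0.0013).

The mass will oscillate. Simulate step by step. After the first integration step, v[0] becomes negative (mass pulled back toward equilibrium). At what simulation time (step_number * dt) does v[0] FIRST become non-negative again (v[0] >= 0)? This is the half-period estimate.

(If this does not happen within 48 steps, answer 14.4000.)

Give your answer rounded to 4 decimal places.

Answer: 2.4000

Derivation:
Step 0: x=[4.3000] v=[0.0000]
Step 1: x=[4.0010] v=[-0.9968]
Step 2: x=[3.4555] v=[-1.8183]
Step 3: x=[2.7595] v=[-2.3199]
Step 4: x=[2.0355] v=[-2.4134]
Step 5: x=[1.4108] v=[-2.0824]
Step 6: x=[0.9953] v=[-1.3851]
Step 7: x=[0.8620] v=[-0.4442]
Step 8: x=[1.0345] v=[0.5749]
First v>=0 after going negative at step 8, time=2.4000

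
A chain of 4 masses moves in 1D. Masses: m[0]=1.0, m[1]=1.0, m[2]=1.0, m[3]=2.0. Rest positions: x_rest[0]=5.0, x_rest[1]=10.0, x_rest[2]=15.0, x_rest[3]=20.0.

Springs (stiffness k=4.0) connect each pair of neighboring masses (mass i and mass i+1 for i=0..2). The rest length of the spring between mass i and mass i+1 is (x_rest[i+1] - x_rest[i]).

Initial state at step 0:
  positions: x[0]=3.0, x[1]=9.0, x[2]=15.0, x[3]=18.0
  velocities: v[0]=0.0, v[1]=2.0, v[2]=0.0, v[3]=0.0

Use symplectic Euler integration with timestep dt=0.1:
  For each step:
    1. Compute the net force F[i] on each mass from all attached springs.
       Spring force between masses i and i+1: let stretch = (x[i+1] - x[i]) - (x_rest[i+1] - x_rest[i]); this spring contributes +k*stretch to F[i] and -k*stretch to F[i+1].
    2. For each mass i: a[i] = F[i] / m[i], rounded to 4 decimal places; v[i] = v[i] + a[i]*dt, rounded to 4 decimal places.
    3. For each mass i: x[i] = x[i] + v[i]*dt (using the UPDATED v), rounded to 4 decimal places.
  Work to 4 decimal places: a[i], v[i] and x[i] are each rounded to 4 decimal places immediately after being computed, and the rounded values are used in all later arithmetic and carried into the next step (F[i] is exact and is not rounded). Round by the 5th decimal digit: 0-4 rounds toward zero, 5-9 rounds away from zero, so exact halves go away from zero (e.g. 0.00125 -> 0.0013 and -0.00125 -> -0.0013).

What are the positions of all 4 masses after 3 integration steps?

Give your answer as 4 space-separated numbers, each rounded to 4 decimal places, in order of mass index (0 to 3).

Step 0: x=[3.0000 9.0000 15.0000 18.0000] v=[0.0000 2.0000 0.0000 0.0000]
Step 1: x=[3.0400 9.2000 14.8800 18.0400] v=[0.4000 2.0000 -1.2000 0.4000]
Step 2: x=[3.1264 9.3808 14.6592 18.1168] v=[0.8640 1.8080 -2.2080 0.7680]
Step 3: x=[3.2630 9.5226 14.3656 18.2245] v=[1.3658 1.4176 -2.9363 1.0765]

Answer: 3.2630 9.5226 14.3656 18.2245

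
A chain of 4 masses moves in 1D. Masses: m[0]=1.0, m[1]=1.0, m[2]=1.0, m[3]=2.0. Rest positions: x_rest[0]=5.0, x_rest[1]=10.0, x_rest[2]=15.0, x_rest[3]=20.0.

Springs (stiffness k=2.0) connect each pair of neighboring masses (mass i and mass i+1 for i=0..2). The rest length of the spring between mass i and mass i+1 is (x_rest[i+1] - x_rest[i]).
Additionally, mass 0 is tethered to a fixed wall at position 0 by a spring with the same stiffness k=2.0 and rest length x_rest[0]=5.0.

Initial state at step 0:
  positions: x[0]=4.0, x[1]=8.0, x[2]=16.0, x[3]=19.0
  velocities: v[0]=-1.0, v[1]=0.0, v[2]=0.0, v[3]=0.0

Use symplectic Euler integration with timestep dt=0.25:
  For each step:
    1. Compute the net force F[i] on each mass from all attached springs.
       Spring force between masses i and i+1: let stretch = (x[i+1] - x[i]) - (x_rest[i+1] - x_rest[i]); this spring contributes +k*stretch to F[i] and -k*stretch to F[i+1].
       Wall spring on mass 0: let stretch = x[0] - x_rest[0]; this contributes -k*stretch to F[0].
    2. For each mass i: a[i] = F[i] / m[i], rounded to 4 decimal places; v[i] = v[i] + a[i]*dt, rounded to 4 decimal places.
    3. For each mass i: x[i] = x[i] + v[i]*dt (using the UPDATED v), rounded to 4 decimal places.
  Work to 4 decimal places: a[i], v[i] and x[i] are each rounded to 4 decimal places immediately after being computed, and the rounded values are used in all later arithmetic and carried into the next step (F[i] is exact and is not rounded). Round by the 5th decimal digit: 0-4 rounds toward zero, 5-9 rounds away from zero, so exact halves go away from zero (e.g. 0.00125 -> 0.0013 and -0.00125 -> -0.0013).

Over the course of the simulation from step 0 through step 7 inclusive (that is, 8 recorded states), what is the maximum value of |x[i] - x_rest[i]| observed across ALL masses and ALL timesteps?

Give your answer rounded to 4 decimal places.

Answer: 2.4415

Derivation:
Step 0: x=[4.0000 8.0000 16.0000 19.0000] v=[-1.0000 0.0000 0.0000 0.0000]
Step 1: x=[3.7500 8.5000 15.3750 19.1250] v=[-1.0000 2.0000 -2.5000 0.5000]
Step 2: x=[3.6250 9.2656 14.3594 19.3281] v=[-0.5000 3.0625 -4.0625 0.8125]
Step 3: x=[3.7520 9.9629 13.3281 19.5332] v=[0.5078 2.7891 -4.1251 0.8203]
Step 4: x=[4.1863 10.3045 12.6518 19.6630] v=[1.7373 1.3663 -2.7052 0.5190]
Step 5: x=[4.8621 10.1747 12.5585 19.6671] v=[2.7033 -0.5192 -0.3733 0.0162]
Step 6: x=[5.5943 9.6788 13.0558 19.5394] v=[2.9286 -1.9836 1.9891 -0.5110]
Step 7: x=[6.1377 9.0945 13.9414 19.3189] v=[2.1737 -2.3374 3.5424 -0.8819]
Max displacement = 2.4415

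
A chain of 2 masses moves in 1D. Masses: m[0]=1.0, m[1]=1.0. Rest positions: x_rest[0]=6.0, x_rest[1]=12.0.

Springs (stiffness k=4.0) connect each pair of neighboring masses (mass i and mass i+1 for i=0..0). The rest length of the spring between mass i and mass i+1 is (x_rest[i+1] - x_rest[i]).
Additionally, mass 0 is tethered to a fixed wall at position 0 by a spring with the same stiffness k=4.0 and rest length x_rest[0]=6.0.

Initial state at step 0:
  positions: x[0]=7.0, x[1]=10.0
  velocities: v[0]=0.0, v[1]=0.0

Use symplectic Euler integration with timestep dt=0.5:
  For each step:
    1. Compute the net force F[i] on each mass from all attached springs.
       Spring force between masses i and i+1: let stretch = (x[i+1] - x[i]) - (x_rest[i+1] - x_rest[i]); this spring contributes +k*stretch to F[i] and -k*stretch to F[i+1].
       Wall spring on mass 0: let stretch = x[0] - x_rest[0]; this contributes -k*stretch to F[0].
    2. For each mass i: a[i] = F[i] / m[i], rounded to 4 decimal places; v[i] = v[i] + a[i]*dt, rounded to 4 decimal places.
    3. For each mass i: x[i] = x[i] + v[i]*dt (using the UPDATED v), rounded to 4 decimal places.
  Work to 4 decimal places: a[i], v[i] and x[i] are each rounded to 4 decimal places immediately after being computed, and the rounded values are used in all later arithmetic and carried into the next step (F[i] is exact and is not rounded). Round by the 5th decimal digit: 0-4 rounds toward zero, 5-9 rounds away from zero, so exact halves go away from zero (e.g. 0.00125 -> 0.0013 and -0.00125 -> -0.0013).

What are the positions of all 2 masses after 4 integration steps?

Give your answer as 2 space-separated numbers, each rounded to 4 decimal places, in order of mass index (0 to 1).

Answer: 5.0000 14.0000

Derivation:
Step 0: x=[7.0000 10.0000] v=[0.0000 0.0000]
Step 1: x=[3.0000 13.0000] v=[-8.0000 6.0000]
Step 2: x=[6.0000 12.0000] v=[6.0000 -2.0000]
Step 3: x=[9.0000 11.0000] v=[6.0000 -2.0000]
Step 4: x=[5.0000 14.0000] v=[-8.0000 6.0000]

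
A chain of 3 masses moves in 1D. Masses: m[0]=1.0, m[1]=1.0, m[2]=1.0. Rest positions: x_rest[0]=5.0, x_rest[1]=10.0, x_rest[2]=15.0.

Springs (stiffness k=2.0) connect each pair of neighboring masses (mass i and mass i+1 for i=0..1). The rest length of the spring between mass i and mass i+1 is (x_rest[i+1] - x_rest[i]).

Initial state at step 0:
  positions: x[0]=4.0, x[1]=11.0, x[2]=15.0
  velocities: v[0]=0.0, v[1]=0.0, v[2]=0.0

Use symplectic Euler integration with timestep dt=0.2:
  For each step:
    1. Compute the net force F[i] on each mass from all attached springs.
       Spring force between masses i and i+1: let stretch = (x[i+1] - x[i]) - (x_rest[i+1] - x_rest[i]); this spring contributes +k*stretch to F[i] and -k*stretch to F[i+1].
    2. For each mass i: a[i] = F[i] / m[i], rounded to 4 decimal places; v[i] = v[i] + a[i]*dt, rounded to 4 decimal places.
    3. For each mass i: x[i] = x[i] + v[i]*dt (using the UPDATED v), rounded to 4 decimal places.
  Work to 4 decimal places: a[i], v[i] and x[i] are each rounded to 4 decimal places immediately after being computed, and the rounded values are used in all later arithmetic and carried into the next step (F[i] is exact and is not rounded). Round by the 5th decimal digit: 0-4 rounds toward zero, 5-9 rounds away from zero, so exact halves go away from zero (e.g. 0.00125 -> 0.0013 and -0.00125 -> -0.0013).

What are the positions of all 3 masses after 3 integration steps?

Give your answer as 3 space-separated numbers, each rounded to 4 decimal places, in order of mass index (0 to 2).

Step 0: x=[4.0000 11.0000 15.0000] v=[0.0000 0.0000 0.0000]
Step 1: x=[4.1600 10.7600 15.0800] v=[0.8000 -1.2000 0.4000]
Step 2: x=[4.4480 10.3376 15.2144] v=[1.4400 -2.1120 0.6720]
Step 3: x=[4.8072 9.8342 15.3587] v=[1.7958 -2.5171 0.7213]

Answer: 4.8072 9.8342 15.3587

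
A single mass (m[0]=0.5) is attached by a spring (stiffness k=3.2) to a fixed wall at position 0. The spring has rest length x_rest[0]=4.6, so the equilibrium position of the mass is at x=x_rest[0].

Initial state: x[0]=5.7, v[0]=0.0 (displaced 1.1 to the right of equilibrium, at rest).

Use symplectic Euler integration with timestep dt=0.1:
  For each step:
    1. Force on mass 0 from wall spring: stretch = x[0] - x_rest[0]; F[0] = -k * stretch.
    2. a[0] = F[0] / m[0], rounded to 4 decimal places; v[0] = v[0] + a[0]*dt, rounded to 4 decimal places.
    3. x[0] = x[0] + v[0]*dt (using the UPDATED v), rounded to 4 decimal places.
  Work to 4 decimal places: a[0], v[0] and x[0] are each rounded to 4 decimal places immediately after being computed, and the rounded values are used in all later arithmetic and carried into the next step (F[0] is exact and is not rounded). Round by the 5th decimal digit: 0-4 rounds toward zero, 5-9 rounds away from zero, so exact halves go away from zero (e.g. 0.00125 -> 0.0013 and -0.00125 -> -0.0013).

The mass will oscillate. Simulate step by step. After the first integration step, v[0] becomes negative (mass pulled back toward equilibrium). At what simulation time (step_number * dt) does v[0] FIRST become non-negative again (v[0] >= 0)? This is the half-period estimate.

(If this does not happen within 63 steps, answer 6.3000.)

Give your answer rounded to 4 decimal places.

Answer: 1.3000

Derivation:
Step 0: x=[5.7000] v=[0.0000]
Step 1: x=[5.6296] v=[-0.7040]
Step 2: x=[5.4933] v=[-1.3629]
Step 3: x=[5.2998] v=[-1.9346]
Step 4: x=[5.0616] v=[-2.3825]
Step 5: x=[4.7938] v=[-2.6779]
Step 6: x=[4.5136] v=[-2.8019]
Step 7: x=[4.2389] v=[-2.7466]
Step 8: x=[3.9874] v=[-2.5155]
Step 9: x=[3.7751] v=[-2.1234]
Step 10: x=[3.6156] v=[-1.5955]
Step 11: x=[3.5191] v=[-0.9655]
Step 12: x=[3.4917] v=[-0.2737]
Step 13: x=[3.5353] v=[0.4356]
First v>=0 after going negative at step 13, time=1.3000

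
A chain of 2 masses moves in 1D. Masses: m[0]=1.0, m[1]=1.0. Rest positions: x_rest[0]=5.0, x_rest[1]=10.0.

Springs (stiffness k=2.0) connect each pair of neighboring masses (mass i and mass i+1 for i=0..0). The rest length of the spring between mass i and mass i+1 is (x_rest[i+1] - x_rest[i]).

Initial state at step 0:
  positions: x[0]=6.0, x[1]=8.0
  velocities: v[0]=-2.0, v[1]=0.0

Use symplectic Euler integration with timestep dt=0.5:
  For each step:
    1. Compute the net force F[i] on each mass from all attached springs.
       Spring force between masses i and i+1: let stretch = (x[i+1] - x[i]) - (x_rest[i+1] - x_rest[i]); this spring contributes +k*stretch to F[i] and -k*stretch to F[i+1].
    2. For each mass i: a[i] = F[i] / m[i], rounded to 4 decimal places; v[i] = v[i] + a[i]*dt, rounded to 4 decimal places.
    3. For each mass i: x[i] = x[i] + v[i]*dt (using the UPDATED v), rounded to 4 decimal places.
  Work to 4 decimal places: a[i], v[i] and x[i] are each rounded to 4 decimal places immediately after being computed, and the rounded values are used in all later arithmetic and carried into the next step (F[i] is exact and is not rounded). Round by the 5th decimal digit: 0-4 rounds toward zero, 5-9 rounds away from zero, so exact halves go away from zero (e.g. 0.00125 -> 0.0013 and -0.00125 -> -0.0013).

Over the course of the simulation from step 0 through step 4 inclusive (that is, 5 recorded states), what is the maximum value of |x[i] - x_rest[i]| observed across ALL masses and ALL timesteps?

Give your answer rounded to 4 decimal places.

Answer: 3.5000

Derivation:
Step 0: x=[6.0000 8.0000] v=[-2.0000 0.0000]
Step 1: x=[3.5000 9.5000] v=[-5.0000 3.0000]
Step 2: x=[1.5000 10.5000] v=[-4.0000 2.0000]
Step 3: x=[1.5000 9.5000] v=[0.0000 -2.0000]
Step 4: x=[3.0000 7.0000] v=[3.0000 -5.0000]
Max displacement = 3.5000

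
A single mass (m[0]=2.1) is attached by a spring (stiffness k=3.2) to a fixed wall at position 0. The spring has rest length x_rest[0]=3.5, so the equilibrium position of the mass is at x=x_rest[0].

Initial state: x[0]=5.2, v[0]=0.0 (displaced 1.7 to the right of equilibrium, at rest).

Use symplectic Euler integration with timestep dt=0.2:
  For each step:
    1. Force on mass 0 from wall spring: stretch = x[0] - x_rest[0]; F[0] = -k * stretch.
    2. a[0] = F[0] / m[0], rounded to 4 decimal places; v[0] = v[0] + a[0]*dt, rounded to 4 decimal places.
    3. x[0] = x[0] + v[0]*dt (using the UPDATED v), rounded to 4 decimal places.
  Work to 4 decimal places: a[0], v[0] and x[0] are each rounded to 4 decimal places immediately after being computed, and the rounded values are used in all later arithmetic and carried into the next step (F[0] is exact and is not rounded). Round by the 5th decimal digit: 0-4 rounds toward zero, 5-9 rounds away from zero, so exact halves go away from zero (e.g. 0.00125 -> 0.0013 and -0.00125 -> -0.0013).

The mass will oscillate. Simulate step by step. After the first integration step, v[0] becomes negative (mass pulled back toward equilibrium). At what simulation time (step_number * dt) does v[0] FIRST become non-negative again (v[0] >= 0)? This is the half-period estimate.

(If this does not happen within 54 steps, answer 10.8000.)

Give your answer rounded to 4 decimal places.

Step 0: x=[5.2000] v=[0.0000]
Step 1: x=[5.0964] v=[-0.5181]
Step 2: x=[4.8955] v=[-1.0046]
Step 3: x=[4.6095] v=[-1.4299]
Step 4: x=[4.2559] v=[-1.7680]
Step 5: x=[3.8562] v=[-1.9984]
Step 6: x=[3.4348] v=[-2.1070]
Step 7: x=[3.0174] v=[-2.0871]
Step 8: x=[2.6294] v=[-1.9400]
Step 9: x=[2.2945] v=[-1.6747]
Step 10: x=[2.0330] v=[-1.3073]
Step 11: x=[1.8610] v=[-0.8602]
Step 12: x=[1.7889] v=[-0.3607]
Step 13: x=[1.8211] v=[0.1608]
First v>=0 after going negative at step 13, time=2.6000

Answer: 2.6000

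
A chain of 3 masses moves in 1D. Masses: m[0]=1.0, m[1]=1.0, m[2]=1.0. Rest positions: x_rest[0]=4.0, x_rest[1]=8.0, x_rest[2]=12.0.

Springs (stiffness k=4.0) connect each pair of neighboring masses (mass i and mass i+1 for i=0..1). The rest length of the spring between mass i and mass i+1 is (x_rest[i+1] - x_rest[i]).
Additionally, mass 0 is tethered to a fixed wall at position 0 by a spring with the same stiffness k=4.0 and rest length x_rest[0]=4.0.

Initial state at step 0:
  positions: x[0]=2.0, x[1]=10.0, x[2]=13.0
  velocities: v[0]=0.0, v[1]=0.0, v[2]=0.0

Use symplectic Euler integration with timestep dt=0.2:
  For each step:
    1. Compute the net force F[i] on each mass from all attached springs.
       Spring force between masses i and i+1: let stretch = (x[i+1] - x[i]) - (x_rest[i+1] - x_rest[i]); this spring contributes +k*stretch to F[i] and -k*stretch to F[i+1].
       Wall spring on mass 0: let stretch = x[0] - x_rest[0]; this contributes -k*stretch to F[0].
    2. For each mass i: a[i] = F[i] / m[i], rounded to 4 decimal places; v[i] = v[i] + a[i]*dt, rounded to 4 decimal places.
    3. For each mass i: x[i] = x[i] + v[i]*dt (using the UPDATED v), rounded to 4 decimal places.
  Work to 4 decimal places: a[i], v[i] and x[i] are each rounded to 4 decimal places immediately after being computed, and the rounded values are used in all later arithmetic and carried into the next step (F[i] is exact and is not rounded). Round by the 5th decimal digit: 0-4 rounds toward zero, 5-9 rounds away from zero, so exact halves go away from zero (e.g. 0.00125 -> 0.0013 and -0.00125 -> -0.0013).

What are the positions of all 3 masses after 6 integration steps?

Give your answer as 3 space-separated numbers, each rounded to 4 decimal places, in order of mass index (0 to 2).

Answer: 5.1106 8.9210 11.4564

Derivation:
Step 0: x=[2.0000 10.0000 13.0000] v=[0.0000 0.0000 0.0000]
Step 1: x=[2.9600 9.2000 13.1600] v=[4.8000 -4.0000 0.8000]
Step 2: x=[4.4448 8.0352 13.3264] v=[7.4240 -5.8240 0.8320]
Step 3: x=[5.7929 7.1425 13.2862] v=[6.7405 -4.4634 -0.2010]
Step 4: x=[6.4301 7.0169 12.9030] v=[3.1859 -0.6281 -1.9160]
Step 5: x=[6.1324 7.7392 12.2180] v=[-1.4887 3.6113 -3.4249]
Step 6: x=[5.1106 8.9210 11.4564] v=[-5.1092 5.9089 -3.8079]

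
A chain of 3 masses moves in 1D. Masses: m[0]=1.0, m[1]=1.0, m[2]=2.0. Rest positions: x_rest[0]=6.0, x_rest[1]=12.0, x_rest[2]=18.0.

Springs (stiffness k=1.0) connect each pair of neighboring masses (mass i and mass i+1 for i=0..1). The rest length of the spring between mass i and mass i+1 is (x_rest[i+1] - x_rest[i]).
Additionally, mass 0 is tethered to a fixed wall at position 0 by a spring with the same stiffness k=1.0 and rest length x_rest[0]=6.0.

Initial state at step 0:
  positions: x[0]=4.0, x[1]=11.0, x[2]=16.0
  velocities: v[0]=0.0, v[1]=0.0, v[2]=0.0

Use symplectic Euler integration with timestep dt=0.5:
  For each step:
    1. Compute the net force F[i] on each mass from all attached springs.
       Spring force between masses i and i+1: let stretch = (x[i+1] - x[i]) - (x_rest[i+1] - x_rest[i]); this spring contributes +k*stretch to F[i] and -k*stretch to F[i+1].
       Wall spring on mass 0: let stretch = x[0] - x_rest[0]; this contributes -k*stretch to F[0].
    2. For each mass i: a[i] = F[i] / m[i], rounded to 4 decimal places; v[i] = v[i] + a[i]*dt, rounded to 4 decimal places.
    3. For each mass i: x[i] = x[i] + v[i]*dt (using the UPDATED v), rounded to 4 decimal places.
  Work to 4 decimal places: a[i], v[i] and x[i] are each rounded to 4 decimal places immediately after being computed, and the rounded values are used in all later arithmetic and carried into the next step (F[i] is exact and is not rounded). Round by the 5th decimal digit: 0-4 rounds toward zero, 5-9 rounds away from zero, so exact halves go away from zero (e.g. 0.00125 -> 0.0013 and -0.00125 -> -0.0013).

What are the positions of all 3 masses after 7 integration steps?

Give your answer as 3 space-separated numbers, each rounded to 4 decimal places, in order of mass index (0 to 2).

Step 0: x=[4.0000 11.0000 16.0000] v=[0.0000 0.0000 0.0000]
Step 1: x=[4.7500 10.5000 16.1250] v=[1.5000 -1.0000 0.2500]
Step 2: x=[5.7500 9.9688 16.2969] v=[2.0000 -1.0625 0.3438]
Step 3: x=[6.3672 9.9649 16.4278] v=[1.2344 -0.0079 0.2618]
Step 4: x=[6.2920 10.6773 16.5009] v=[-0.1504 1.4247 0.1461]
Step 5: x=[5.7401 11.7493 16.5960] v=[-1.1038 2.1439 0.1902]
Step 6: x=[5.2555 12.5307 16.8353] v=[-0.9693 1.5627 0.4786]
Step 7: x=[5.2758 12.5694 17.2866] v=[0.0406 0.0774 0.9025]

Answer: 5.2758 12.5694 17.2866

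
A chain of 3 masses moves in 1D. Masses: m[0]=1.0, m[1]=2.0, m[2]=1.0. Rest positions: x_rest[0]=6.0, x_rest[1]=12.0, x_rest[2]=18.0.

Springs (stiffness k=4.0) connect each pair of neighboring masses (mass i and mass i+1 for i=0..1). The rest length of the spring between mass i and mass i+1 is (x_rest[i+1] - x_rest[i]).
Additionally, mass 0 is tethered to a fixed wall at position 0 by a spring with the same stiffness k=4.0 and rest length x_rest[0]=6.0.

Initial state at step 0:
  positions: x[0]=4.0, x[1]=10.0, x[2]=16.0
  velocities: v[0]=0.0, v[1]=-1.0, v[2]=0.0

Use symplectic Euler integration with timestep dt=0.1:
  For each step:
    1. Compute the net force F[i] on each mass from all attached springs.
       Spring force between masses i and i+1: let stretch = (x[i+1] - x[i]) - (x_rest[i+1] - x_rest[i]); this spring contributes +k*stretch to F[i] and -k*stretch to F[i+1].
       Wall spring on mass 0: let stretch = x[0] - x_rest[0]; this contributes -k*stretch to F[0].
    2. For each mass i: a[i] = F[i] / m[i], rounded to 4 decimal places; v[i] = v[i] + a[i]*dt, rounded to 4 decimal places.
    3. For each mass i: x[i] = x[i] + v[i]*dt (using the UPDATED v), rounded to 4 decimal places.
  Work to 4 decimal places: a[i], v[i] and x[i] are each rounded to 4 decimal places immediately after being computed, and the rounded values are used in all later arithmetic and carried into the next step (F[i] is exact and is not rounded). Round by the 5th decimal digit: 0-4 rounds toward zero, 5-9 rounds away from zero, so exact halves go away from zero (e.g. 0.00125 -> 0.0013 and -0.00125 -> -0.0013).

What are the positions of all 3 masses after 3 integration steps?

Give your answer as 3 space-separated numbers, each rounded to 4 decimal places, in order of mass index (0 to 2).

Step 0: x=[4.0000 10.0000 16.0000] v=[0.0000 -1.0000 0.0000]
Step 1: x=[4.0800 9.9000 16.0000] v=[0.8000 -1.0000 0.0000]
Step 2: x=[4.2296 9.8056 15.9960] v=[1.4960 -0.9440 -0.0400]
Step 3: x=[4.4331 9.7235 15.9844] v=[2.0346 -0.8211 -0.1162]

Answer: 4.4331 9.7235 15.9844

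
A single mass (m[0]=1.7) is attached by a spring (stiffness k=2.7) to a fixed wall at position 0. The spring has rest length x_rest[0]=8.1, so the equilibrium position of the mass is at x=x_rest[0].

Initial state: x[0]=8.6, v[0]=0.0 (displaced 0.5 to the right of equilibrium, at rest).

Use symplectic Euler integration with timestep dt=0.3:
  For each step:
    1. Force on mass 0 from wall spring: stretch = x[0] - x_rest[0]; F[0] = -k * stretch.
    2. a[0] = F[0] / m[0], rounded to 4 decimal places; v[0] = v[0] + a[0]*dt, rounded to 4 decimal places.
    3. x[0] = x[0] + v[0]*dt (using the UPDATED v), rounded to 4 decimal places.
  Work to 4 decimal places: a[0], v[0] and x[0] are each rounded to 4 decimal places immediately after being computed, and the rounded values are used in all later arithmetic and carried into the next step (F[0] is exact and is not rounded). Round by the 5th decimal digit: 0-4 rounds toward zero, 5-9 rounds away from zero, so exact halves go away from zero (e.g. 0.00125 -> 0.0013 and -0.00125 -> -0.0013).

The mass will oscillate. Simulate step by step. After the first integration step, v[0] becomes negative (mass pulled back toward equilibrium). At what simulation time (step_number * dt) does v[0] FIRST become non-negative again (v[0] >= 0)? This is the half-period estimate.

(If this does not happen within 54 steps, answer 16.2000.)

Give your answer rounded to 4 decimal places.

Step 0: x=[8.6000] v=[0.0000]
Step 1: x=[8.5285] v=[-0.2382]
Step 2: x=[8.3958] v=[-0.4424]
Step 3: x=[8.2208] v=[-0.5833]
Step 4: x=[8.0285] v=[-0.6409]
Step 5: x=[7.8465] v=[-0.6068]
Step 6: x=[7.7007] v=[-0.4860]
Step 7: x=[7.6120] v=[-0.2957]
Step 8: x=[7.5930] v=[-0.0632]
Step 9: x=[7.6465] v=[0.1784]
First v>=0 after going negative at step 9, time=2.7000

Answer: 2.7000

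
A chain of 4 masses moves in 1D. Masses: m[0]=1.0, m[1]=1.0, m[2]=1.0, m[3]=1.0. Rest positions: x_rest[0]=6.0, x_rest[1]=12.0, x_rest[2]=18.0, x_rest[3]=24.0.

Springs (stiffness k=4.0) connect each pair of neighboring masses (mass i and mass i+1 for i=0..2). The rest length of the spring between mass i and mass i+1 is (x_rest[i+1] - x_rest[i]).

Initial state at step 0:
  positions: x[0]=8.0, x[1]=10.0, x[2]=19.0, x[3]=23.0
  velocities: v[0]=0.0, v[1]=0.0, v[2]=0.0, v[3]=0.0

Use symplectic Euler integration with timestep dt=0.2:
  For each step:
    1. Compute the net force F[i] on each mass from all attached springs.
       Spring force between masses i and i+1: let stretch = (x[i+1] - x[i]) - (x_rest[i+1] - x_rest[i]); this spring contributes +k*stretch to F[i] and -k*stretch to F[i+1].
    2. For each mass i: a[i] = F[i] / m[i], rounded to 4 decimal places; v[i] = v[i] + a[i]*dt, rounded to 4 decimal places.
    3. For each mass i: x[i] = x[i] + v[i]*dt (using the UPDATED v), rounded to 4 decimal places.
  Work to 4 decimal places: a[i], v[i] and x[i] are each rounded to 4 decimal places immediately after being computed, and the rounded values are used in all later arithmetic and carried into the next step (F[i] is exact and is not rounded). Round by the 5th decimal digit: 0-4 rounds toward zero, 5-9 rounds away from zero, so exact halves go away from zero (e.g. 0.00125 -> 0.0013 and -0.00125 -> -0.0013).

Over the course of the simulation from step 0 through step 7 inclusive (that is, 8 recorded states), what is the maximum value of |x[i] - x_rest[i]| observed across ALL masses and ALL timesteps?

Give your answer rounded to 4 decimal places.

Step 0: x=[8.0000 10.0000 19.0000 23.0000] v=[0.0000 0.0000 0.0000 0.0000]
Step 1: x=[7.3600 11.1200 18.2000 23.3200] v=[-3.2000 5.6000 -4.0000 1.6000]
Step 2: x=[6.3616 12.7712 17.0864 23.7808] v=[-4.9920 8.2560 -5.5680 2.3040]
Step 3: x=[5.4287 14.0873 16.3535 24.1305] v=[-4.6643 6.5805 -3.6646 1.7485]
Step 4: x=[4.9212 14.3806 16.5023 24.1959] v=[-2.5374 1.4666 0.7440 0.3269]
Step 5: x=[4.9672 13.4999 17.5426 23.9903] v=[0.2301 -4.4036 5.2015 -1.0280]
Step 6: x=[5.4185 11.9008 18.9677 23.7131] v=[2.2563 -7.9956 7.1255 -1.3862]
Step 7: x=[5.9469 10.3952 20.0214 23.6366] v=[2.6421 -7.5279 5.2683 -0.3825]
Max displacement = 2.3806

Answer: 2.3806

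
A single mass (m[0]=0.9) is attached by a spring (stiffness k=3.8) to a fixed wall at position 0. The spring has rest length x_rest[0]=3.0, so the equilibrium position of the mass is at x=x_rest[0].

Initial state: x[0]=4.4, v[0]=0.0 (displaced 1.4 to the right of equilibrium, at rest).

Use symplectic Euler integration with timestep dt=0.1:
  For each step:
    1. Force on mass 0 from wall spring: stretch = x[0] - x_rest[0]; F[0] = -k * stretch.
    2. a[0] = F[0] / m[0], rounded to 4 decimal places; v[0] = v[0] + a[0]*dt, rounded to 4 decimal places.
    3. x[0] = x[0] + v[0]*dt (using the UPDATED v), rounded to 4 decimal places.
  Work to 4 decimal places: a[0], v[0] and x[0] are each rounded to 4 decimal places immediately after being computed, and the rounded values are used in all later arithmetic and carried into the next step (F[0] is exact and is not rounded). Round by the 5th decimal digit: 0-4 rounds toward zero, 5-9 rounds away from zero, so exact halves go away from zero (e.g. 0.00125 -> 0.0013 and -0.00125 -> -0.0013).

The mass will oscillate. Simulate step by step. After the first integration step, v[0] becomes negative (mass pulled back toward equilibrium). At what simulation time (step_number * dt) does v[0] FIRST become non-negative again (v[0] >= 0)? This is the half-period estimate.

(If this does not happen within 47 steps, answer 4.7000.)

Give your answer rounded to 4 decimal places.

Step 0: x=[4.4000] v=[0.0000]
Step 1: x=[4.3409] v=[-0.5911]
Step 2: x=[4.2252] v=[-1.1573]
Step 3: x=[4.0577] v=[-1.6746]
Step 4: x=[3.8456] v=[-2.1212]
Step 5: x=[3.5978] v=[-2.4782]
Step 6: x=[3.3247] v=[-2.7306]
Step 7: x=[3.0379] v=[-2.8677]
Step 8: x=[2.7495] v=[-2.8837]
Step 9: x=[2.4717] v=[-2.7779]
Step 10: x=[2.2162] v=[-2.5548]
Step 11: x=[1.9938] v=[-2.2239]
Step 12: x=[1.8139] v=[-1.7991]
Step 13: x=[1.6841] v=[-1.2983]
Step 14: x=[1.6098] v=[-0.7427]
Step 15: x=[1.5942] v=[-0.1557]
Step 16: x=[1.6380] v=[0.4379]
First v>=0 after going negative at step 16, time=1.6000

Answer: 1.6000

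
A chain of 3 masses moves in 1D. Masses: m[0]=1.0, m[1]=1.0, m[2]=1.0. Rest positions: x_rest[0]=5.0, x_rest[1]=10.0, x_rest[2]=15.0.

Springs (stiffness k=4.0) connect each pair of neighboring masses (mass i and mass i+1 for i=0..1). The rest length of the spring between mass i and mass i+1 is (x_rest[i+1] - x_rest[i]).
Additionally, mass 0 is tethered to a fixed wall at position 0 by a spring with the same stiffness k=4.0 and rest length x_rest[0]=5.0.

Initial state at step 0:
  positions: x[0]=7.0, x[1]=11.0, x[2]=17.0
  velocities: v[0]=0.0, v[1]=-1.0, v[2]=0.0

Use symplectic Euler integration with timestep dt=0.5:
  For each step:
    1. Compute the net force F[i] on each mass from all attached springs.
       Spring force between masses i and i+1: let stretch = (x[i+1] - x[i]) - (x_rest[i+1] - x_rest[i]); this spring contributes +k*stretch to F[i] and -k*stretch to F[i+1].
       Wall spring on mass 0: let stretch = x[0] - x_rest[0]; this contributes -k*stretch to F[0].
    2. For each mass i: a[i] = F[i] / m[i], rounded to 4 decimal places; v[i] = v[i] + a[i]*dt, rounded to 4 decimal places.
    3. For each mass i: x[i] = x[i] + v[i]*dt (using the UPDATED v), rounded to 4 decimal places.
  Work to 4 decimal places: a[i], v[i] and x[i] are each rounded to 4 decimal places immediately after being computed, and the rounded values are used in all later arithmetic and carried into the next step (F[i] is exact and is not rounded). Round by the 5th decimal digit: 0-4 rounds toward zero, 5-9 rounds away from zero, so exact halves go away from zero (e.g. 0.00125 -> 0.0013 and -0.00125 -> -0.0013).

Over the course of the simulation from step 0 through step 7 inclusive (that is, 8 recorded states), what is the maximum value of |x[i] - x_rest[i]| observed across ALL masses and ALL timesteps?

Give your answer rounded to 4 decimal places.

Answer: 3.0000

Derivation:
Step 0: x=[7.0000 11.0000 17.0000] v=[0.0000 -1.0000 0.0000]
Step 1: x=[4.0000 12.5000 16.0000] v=[-6.0000 3.0000 -2.0000]
Step 2: x=[5.5000 9.0000 16.5000] v=[3.0000 -7.0000 1.0000]
Step 3: x=[5.0000 9.5000 14.5000] v=[-1.0000 1.0000 -4.0000]
Step 4: x=[4.0000 10.5000 12.5000] v=[-2.0000 2.0000 -4.0000]
Step 5: x=[5.5000 7.0000 13.5000] v=[3.0000 -7.0000 2.0000]
Step 6: x=[3.0000 8.5000 13.0000] v=[-5.0000 3.0000 -1.0000]
Step 7: x=[3.0000 9.0000 13.0000] v=[0.0000 1.0000 0.0000]
Max displacement = 3.0000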